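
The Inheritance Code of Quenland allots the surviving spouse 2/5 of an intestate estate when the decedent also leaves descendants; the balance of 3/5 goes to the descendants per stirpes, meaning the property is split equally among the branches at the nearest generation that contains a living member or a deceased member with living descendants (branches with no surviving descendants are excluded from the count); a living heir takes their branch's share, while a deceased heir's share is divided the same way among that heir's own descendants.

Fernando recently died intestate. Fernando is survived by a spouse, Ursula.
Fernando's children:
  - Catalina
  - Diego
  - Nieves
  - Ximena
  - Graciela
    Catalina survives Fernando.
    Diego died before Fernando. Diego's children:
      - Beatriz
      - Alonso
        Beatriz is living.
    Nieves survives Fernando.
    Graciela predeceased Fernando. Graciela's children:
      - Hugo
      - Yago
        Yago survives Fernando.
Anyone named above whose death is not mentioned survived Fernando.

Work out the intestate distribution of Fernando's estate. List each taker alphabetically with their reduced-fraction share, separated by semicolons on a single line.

Alonso 3/50; Beatriz 3/50; Catalina 3/25; Hugo 3/50; Nieves 3/25; Ursula 2/5; Ximena 3/25; Yago 3/50

Ursula, as surviving spouse, takes 2/5.
The remaining 3/5 passes to Fernando's descendants per stirpes.
The 3/5 is divided into 5 equal shares of 3/25 among Catalina, Diego, Nieves, Ximena, Graciela.
Catalina is living and takes 3/25.
Diego predeceased; the 3/25 allotted to Diego's branch passes to Diego's issue by representation.
The 3/25 is divided into 2 equal shares of 3/50 among Beatriz, Alonso.
Beatriz is living and takes 3/50.
Alonso is living and takes 3/50.
Nieves is living and takes 3/25.
Ximena is living and takes 3/25.
Graciela predeceased; the 3/25 allotted to Graciela's branch passes to Graciela's issue by representation.
The 3/25 is divided into 2 equal shares of 3/50 among Hugo, Yago.
Hugo is living and takes 3/50.
Yago is living and takes 3/50.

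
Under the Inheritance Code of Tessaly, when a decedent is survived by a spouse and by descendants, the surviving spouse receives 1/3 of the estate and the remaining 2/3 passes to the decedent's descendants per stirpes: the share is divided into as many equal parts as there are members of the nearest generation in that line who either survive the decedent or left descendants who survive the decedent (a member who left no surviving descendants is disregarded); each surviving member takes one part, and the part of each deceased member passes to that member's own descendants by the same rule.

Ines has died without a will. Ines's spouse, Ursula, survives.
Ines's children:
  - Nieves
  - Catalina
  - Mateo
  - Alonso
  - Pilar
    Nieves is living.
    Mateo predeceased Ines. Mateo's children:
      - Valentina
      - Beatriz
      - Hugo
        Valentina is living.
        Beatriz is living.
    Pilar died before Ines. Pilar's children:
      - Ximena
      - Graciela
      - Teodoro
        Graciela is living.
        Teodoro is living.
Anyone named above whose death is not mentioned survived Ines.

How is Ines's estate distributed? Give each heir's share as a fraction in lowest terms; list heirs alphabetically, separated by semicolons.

Ursula, as surviving spouse, takes 1/3.
The remaining 2/3 passes to Ines's descendants per stirpes.
The 2/3 is divided into 5 equal shares of 2/15 among Nieves, Catalina, Mateo, Alonso, Pilar.
Nieves is living and takes 2/15.
Catalina is living and takes 2/15.
Mateo predeceased; the 2/15 allotted to Mateo's branch passes to Mateo's issue by representation.
The 2/15 is divided into 3 equal shares of 2/45 among Valentina, Beatriz, Hugo.
Valentina is living and takes 2/45.
Beatriz is living and takes 2/45.
Hugo is living and takes 2/45.
Alonso is living and takes 2/15.
Pilar predeceased; the 2/15 allotted to Pilar's branch passes to Pilar's issue by representation.
The 2/15 is divided into 3 equal shares of 2/45 among Ximena, Graciela, Teodoro.
Ximena is living and takes 2/45.
Graciela is living and takes 2/45.
Teodoro is living and takes 2/45.

Alonso 2/15; Beatriz 2/45; Catalina 2/15; Graciela 2/45; Hugo 2/45; Nieves 2/15; Teodoro 2/45; Ursula 1/3; Valentina 2/45; Ximena 2/45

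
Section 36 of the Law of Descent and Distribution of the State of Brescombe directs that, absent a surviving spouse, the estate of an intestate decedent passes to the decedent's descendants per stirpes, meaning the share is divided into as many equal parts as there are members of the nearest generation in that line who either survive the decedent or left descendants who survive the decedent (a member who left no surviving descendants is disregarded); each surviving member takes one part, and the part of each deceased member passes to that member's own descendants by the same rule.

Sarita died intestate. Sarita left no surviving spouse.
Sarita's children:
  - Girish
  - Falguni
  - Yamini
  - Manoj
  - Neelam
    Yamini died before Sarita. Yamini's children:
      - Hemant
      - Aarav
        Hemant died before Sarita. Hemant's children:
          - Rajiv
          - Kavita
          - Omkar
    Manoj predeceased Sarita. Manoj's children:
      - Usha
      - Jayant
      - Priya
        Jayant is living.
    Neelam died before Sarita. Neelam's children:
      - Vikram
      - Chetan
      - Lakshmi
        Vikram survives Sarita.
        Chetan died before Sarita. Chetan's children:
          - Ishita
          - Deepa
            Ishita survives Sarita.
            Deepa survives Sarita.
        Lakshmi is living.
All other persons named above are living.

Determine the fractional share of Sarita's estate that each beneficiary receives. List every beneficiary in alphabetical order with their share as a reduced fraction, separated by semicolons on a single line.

There is no surviving spouse, so the entire estate passes to Sarita's descendants per stirpes.
The estate is divided into 5 equal shares of 1/5 among Girish, Falguni, Yamini, Manoj, Neelam.
Girish is living and takes 1/5.
Falguni is living and takes 1/5.
Yamini predeceased; the 1/5 allotted to Yamini's branch passes to Yamini's issue by representation.
The 1/5 is divided into 2 equal shares of 1/10 among Hemant, Aarav.
Hemant predeceased; the 1/10 allotted to Hemant's branch passes to Hemant's issue by representation.
The 1/10 is divided into 3 equal shares of 1/30 among Rajiv, Kavita, Omkar.
Rajiv is living and takes 1/30.
Kavita is living and takes 1/30.
Omkar is living and takes 1/30.
Aarav is living and takes 1/10.
Manoj predeceased; the 1/5 allotted to Manoj's branch passes to Manoj's issue by representation.
The 1/5 is divided into 3 equal shares of 1/15 among Usha, Jayant, Priya.
Usha is living and takes 1/15.
Jayant is living and takes 1/15.
Priya is living and takes 1/15.
Neelam predeceased; the 1/5 allotted to Neelam's branch passes to Neelam's issue by representation.
The 1/5 is divided into 3 equal shares of 1/15 among Vikram, Chetan, Lakshmi.
Vikram is living and takes 1/15.
Chetan predeceased; the 1/15 allotted to Chetan's branch passes to Chetan's issue by representation.
The 1/15 is divided into 2 equal shares of 1/30 among Ishita, Deepa.
Ishita is living and takes 1/30.
Deepa is living and takes 1/30.
Lakshmi is living and takes 1/15.

Aarav 1/10; Deepa 1/30; Falguni 1/5; Girish 1/5; Ishita 1/30; Jayant 1/15; Kavita 1/30; Lakshmi 1/15; Omkar 1/30; Priya 1/15; Rajiv 1/30; Usha 1/15; Vikram 1/15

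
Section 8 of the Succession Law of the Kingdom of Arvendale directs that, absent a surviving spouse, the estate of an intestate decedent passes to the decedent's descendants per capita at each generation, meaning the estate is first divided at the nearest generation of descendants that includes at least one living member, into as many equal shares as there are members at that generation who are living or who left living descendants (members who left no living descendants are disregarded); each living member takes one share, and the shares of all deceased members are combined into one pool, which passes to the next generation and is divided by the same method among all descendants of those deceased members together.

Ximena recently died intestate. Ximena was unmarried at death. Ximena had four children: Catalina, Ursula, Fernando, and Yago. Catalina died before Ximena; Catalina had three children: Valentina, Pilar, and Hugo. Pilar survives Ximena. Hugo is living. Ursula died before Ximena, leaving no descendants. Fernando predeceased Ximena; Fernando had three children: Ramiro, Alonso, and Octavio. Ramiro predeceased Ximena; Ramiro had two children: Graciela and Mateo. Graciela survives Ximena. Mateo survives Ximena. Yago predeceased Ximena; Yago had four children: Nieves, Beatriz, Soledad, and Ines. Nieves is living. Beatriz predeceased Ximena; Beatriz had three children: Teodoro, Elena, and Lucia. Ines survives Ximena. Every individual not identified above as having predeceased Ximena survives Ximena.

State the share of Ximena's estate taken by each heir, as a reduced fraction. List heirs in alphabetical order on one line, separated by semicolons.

Alonso 1/10; Elena 1/25; Graciela 1/25; Hugo 1/10; Ines 1/10; Lucia 1/25; Mateo 1/25; Nieves 1/10; Octavio 1/10; Pilar 1/10; Soledad 1/10; Teodoro 1/25; Valentina 1/10

There is no surviving spouse, so the entire estate passes to Ximena's descendants per capita at each generation.
No one at generation 1 (Catalina, Fernando, Yago) is living; moving to the next generation.
At generation 2 (Valentina, Pilar, Hugo, Ramiro, Alonso, Octavio, Nieves, Beatriz, Soledad, Ines) there are 10 shares of (1)/10 = 1/10 each.
Living: Valentina, Pilar, Hugo, Alonso, Octavio, Nieves, Soledad, and Ines — each takes 1/10.
Deceased: Ramiro and Beatriz. Their combined 1/5 is pooled and carried to generation 3.
At generation 3 (Graciela, Mateo, Teodoro, Elena, Lucia) there are 5 shares of (1/5)/5 = 1/25 each.
Living: Graciela, Mateo, Teodoro, Elena, and Lucia — each takes 1/25.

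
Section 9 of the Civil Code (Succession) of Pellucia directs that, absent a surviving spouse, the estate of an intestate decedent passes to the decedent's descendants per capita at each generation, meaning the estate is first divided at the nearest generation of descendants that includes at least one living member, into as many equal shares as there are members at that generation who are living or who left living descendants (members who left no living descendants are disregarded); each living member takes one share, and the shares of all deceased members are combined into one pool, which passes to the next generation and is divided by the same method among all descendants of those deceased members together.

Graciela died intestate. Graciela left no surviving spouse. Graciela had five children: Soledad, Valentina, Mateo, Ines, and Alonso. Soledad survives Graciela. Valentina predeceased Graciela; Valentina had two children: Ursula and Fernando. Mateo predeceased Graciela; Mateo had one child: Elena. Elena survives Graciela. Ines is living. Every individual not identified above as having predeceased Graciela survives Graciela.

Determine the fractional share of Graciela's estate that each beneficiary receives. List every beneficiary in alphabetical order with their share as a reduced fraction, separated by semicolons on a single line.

There is no surviving spouse, so the entire estate passes to Graciela's descendants per capita at each generation.
At generation 1 (Soledad, Valentina, Mateo, Ines, Alonso) there are 5 shares of (1)/5 = 1/5 each.
Living: Soledad, Ines, and Alonso — each takes 1/5.
Deceased: Valentina and Mateo. Their combined 2/5 is pooled and carried to generation 2.
At generation 2 (Ursula, Fernando, Elena) there are 3 shares of (2/5)/3 = 2/15 each.
Living: Ursula, Fernando, and Elena — each takes 2/15.

Alonso 1/5; Elena 2/15; Fernando 2/15; Ines 1/5; Soledad 1/5; Ursula 2/15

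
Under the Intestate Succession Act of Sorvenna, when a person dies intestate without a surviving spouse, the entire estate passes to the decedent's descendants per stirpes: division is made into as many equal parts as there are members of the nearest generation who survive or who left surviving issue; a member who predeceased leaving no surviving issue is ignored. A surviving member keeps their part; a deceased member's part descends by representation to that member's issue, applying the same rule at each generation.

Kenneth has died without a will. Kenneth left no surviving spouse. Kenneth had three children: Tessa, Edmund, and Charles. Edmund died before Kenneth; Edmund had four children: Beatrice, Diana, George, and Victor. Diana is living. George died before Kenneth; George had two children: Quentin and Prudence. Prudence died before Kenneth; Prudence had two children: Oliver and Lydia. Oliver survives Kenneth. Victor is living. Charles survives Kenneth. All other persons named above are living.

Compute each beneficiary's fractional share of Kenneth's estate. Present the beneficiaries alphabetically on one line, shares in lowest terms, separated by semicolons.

There is no surviving spouse, so the entire estate passes to Kenneth's descendants per stirpes.
The estate is divided into 3 equal shares of 1/3 among Tessa, Edmund, Charles.
Tessa is living and takes 1/3.
Edmund predeceased; the 1/3 allotted to Edmund's branch passes to Edmund's issue by representation.
The 1/3 is divided into 4 equal shares of 1/12 among Beatrice, Diana, George, Victor.
Beatrice is living and takes 1/12.
Diana is living and takes 1/12.
George predeceased; the 1/12 allotted to George's branch passes to George's issue by representation.
The 1/12 is divided into 2 equal shares of 1/24 among Quentin, Prudence.
Quentin is living and takes 1/24.
Prudence predeceased; the 1/24 allotted to Prudence's branch passes to Prudence's issue by representation.
The 1/24 is divided into 2 equal shares of 1/48 among Oliver, Lydia.
Oliver is living and takes 1/48.
Lydia is living and takes 1/48.
Victor is living and takes 1/12.
Charles is living and takes 1/3.

Beatrice 1/12; Charles 1/3; Diana 1/12; Lydia 1/48; Oliver 1/48; Quentin 1/24; Tessa 1/3; Victor 1/12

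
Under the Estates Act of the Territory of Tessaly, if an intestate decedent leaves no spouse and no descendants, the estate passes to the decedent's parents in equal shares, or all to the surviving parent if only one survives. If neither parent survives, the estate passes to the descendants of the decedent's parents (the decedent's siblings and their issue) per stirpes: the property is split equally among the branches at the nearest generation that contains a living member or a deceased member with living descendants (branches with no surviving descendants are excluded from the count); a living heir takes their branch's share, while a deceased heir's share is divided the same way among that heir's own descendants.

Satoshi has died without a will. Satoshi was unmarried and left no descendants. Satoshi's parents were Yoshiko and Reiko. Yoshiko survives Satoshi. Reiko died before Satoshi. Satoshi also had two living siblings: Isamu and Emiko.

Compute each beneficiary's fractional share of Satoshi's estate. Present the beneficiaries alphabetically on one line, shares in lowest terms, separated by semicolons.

Only one parent, Yoshiko, survives, so Yoshiko takes the entire estate. The siblings take nothing because a surviving parent has priority.

Yoshiko 1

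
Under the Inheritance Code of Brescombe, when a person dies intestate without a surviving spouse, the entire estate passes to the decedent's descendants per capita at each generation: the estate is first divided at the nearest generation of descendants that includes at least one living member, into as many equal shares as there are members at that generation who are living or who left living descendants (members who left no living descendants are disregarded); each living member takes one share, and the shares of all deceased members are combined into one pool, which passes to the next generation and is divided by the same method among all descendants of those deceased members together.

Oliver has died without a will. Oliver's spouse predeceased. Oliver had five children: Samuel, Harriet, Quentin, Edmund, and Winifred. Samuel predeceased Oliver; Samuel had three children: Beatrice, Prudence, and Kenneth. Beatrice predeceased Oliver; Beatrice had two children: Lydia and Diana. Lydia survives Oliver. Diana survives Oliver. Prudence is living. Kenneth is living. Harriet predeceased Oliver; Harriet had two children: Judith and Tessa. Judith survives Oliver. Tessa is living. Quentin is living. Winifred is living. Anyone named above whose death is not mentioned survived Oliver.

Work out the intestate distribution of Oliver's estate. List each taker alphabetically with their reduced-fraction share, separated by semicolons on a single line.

Diana 1/25; Edmund 1/5; Judith 2/25; Kenneth 2/25; Lydia 1/25; Prudence 2/25; Quentin 1/5; Tessa 2/25; Winifred 1/5

There is no surviving spouse, so the entire estate passes to Oliver's descendants per capita at each generation.
At generation 1 (Samuel, Harriet, Quentin, Edmund, Winifred) there are 5 shares of (1)/5 = 1/5 each.
Living: Quentin, Edmund, and Winifred — each takes 1/5.
Deceased: Samuel and Harriet. Their combined 2/5 is pooled and carried to generation 2.
At generation 2 (Beatrice, Prudence, Kenneth, Judith, Tessa) there are 5 shares of (2/5)/5 = 2/25 each.
Living: Prudence, Kenneth, Judith, and Tessa — each takes 2/25.
Deceased: Beatrice. That 2/25 share is carried to generation 3.
At generation 3 (Lydia, Diana) there are 2 shares of (2/25)/2 = 1/25 each.
Living: Lydia and Diana — each takes 1/25.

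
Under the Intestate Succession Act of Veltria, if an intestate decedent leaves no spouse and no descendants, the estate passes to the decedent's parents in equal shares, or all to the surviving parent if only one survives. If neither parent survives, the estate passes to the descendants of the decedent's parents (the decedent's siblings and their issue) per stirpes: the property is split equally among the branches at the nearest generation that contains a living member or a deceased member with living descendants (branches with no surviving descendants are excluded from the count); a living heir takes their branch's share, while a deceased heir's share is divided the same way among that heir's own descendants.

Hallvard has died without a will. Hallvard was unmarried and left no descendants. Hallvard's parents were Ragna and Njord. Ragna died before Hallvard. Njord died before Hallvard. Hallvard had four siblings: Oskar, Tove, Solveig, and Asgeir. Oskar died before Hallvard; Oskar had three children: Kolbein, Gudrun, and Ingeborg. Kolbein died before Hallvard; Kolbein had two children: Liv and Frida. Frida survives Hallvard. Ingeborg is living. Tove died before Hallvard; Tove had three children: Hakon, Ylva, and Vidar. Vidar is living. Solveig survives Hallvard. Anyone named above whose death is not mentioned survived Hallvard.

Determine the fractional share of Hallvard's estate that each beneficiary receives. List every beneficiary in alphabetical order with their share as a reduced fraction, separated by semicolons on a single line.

Neither parent survives and there are no descendants, so the estate passes to Hallvard's siblings and their issue per stirpes.
The estate is divided into 4 equal shares of 1/4 among Oskar, Tove, Solveig, Asgeir.
Oskar predeceased; the 1/4 allotted to Oskar's branch passes to Oskar's issue by representation.
The 1/4 is divided into 3 equal shares of 1/12 among Kolbein, Gudrun, Ingeborg.
Kolbein predeceased; the 1/12 allotted to Kolbein's branch passes to Kolbein's issue by representation.
The 1/12 is divided into 2 equal shares of 1/24 among Liv, Frida.
Liv is living and takes 1/24.
Frida is living and takes 1/24.
Gudrun is living and takes 1/12.
Ingeborg is living and takes 1/12.
Tove predeceased; the 1/4 allotted to Tove's branch passes to Tove's issue by representation.
The 1/4 is divided into 3 equal shares of 1/12 among Hakon, Ylva, Vidar.
Hakon is living and takes 1/12.
Ylva is living and takes 1/12.
Vidar is living and takes 1/12.
Solveig is living and takes 1/4.
Asgeir is living and takes 1/4.

Asgeir 1/4; Frida 1/24; Gudrun 1/12; Hakon 1/12; Ingeborg 1/12; Liv 1/24; Solveig 1/4; Vidar 1/12; Ylva 1/12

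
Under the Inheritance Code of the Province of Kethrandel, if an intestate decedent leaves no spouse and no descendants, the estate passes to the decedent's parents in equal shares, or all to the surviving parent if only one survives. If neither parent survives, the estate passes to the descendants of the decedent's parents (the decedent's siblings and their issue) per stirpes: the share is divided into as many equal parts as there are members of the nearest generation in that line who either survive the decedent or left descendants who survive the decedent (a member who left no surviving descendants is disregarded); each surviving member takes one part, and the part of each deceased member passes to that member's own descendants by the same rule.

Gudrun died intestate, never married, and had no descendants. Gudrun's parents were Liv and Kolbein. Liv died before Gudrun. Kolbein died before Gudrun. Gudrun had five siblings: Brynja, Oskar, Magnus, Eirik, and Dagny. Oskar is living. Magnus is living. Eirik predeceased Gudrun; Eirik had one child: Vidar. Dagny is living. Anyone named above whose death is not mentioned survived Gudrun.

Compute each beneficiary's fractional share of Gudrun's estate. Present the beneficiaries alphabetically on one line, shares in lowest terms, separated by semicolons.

Neither parent survives and there are no descendants, so the estate passes to Gudrun's siblings and their issue per stirpes.
The estate is divided into 5 equal shares of 1/5 among Brynja, Oskar, Magnus, Eirik, Dagny.
Brynja is living and takes 1/5.
Oskar is living and takes 1/5.
Magnus is living and takes 1/5.
Eirik predeceased; the 1/5 allotted to Eirik's branch passes to Eirik's issue by representation.
Vidar is the sole taker at this level and receives the full 1/5.
Dagny is living and takes 1/5.

Brynja 1/5; Dagny 1/5; Magnus 1/5; Oskar 1/5; Vidar 1/5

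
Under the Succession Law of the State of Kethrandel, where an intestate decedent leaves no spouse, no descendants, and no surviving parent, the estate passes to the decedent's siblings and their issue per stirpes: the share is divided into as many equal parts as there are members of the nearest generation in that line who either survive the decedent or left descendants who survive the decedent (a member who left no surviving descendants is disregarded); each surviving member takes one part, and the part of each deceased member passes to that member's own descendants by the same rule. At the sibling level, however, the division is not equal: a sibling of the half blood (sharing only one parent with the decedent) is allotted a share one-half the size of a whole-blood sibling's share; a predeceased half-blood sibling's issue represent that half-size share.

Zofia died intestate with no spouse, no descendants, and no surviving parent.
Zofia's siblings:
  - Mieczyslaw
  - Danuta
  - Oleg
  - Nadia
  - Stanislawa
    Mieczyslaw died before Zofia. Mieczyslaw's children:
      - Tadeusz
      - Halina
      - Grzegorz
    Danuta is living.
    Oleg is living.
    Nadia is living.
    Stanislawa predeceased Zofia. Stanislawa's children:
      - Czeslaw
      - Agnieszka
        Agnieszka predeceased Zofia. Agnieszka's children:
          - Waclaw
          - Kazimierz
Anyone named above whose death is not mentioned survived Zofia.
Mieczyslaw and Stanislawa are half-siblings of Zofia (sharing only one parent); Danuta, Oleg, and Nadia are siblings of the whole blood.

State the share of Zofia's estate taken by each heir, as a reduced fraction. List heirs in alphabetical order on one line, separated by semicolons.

Czeslaw 1/16; Danuta 1/4; Grzegorz 1/24; Halina 1/24; Kazimierz 1/32; Nadia 1/4; Oleg 1/4; Tadeusz 1/24; Waclaw 1/32

No spouse, descendants, or parent survives, so the estate passes to Zofia's siblings per stirpes.
Half-blood siblings count for one-half the weight of whole-blood siblings at the initial division.
Dividing 1 in proportion to weights (total weight 4): Mieczyslaw (weight 1/2) → 1/8; Danuta (weight 1) → 1/4; Oleg (weight 1) → 1/4; Nadia (weight 1) → 1/4; Stanislawa (weight 1/2) → 1/8.
Mieczyslaw predeceased; the 1/8 allotted to Mieczyslaw's branch passes to Mieczyslaw's issue by representation.
The 1/8 is divided into 3 equal shares of 1/24 among Tadeusz, Halina, Grzegorz.
Tadeusz is living and takes 1/24.
Halina is living and takes 1/24.
Grzegorz is living and takes 1/24.
Danuta is living and takes 1/4.
Oleg is living and takes 1/4.
Nadia is living and takes 1/4.
Stanislawa predeceased; the 1/8 allotted to Stanislawa's branch passes to Stanislawa's issue by representation.
The 1/8 is divided into 2 equal shares of 1/16 among Czeslaw, Agnieszka.
Czeslaw is living and takes 1/16.
Agnieszka predeceased; the 1/16 allotted to Agnieszka's branch passes to Agnieszka's issue by representation.
The 1/16 is divided into 2 equal shares of 1/32 among Waclaw, Kazimierz.
Waclaw is living and takes 1/32.
Kazimierz is living and takes 1/32.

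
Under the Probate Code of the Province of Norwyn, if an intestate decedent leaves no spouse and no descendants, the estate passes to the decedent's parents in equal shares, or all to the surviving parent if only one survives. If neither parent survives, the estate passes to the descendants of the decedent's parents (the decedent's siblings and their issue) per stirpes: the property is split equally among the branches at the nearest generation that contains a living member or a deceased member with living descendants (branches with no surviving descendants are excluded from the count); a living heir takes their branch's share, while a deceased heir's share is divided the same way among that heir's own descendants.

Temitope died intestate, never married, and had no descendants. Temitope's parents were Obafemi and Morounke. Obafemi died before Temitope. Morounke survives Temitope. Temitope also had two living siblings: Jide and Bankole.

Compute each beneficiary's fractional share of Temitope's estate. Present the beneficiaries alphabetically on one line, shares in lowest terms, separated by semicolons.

Morounke 1

Only one parent, Morounke, survives, so Morounke takes the entire estate. The siblings take nothing because a surviving parent has priority.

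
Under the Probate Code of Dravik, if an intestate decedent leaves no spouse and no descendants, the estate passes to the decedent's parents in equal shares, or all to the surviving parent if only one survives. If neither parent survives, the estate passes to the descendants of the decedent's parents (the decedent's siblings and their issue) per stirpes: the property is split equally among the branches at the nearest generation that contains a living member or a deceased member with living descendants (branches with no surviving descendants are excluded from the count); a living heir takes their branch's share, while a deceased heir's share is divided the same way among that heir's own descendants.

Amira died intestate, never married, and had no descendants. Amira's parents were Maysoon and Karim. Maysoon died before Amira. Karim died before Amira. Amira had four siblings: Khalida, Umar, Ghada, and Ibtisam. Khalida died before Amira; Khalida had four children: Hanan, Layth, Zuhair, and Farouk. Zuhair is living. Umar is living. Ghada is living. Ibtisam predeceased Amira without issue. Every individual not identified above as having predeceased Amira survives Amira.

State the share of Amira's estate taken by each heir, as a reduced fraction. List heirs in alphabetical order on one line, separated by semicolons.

Farouk 1/12; Ghada 1/3; Hanan 1/12; Layth 1/12; Umar 1/3; Zuhair 1/12

Neither parent survives and there are no descendants, so the estate passes to Amira's siblings and their issue per stirpes.
Ibtisam left no surviving issue, so that branch lapses and is disregarded.
The estate is divided into 3 equal shares of 1/3 among Khalida, Umar, Ghada.
Khalida predeceased; the 1/3 allotted to Khalida's branch passes to Khalida's issue by representation.
The 1/3 is divided into 4 equal shares of 1/12 among Hanan, Layth, Zuhair, Farouk.
Hanan is living and takes 1/12.
Layth is living and takes 1/12.
Zuhair is living and takes 1/12.
Farouk is living and takes 1/12.
Umar is living and takes 1/3.
Ghada is living and takes 1/3.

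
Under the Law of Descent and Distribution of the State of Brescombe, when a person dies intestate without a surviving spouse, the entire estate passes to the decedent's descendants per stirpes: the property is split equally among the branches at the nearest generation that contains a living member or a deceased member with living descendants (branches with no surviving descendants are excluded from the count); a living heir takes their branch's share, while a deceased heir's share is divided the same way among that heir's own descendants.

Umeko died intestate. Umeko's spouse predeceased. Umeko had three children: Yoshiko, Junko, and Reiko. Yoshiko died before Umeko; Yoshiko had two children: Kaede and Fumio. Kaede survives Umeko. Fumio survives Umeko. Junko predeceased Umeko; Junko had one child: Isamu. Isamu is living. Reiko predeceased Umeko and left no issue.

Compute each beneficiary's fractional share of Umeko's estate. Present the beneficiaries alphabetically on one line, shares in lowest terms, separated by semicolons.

There is no surviving spouse, so the entire estate passes to Umeko's descendants per stirpes.
Reiko left no surviving issue, so that branch lapses and is disregarded.
The estate is divided into 2 equal shares of 1/2 among Yoshiko, Junko.
Yoshiko predeceased; the 1/2 allotted to Yoshiko's branch passes to Yoshiko's issue by representation.
The 1/2 is divided into 2 equal shares of 1/4 among Kaede, Fumio.
Kaede is living and takes 1/4.
Fumio is living and takes 1/4.
Junko predeceased; the 1/2 allotted to Junko's branch passes to Junko's issue by representation.
Isamu is the sole taker at this level and receives the full 1/2.

Fumio 1/4; Isamu 1/2; Kaede 1/4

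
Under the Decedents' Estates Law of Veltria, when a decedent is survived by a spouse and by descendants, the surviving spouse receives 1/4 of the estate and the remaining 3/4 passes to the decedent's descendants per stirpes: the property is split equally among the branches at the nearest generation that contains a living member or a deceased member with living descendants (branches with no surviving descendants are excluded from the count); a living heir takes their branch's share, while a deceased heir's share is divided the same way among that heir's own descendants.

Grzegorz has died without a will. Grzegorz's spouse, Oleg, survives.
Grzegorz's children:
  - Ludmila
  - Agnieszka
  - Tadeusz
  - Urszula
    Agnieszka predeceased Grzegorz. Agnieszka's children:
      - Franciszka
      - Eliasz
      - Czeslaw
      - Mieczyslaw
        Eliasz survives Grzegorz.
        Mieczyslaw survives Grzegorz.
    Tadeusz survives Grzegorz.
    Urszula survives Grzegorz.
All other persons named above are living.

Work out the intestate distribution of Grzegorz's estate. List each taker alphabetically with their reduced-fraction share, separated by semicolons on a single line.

Czeslaw 3/64; Eliasz 3/64; Franciszka 3/64; Ludmila 3/16; Mieczyslaw 3/64; Oleg 1/4; Tadeusz 3/16; Urszula 3/16

Oleg, as surviving spouse, takes 1/4.
The remaining 3/4 passes to Grzegorz's descendants per stirpes.
The 3/4 is divided into 4 equal shares of 3/16 among Ludmila, Agnieszka, Tadeusz, Urszula.
Ludmila is living and takes 3/16.
Agnieszka predeceased; the 3/16 allotted to Agnieszka's branch passes to Agnieszka's issue by representation.
The 3/16 is divided into 4 equal shares of 3/64 among Franciszka, Eliasz, Czeslaw, Mieczyslaw.
Franciszka is living and takes 3/64.
Eliasz is living and takes 3/64.
Czeslaw is living and takes 3/64.
Mieczyslaw is living and takes 3/64.
Tadeusz is living and takes 3/16.
Urszula is living and takes 3/16.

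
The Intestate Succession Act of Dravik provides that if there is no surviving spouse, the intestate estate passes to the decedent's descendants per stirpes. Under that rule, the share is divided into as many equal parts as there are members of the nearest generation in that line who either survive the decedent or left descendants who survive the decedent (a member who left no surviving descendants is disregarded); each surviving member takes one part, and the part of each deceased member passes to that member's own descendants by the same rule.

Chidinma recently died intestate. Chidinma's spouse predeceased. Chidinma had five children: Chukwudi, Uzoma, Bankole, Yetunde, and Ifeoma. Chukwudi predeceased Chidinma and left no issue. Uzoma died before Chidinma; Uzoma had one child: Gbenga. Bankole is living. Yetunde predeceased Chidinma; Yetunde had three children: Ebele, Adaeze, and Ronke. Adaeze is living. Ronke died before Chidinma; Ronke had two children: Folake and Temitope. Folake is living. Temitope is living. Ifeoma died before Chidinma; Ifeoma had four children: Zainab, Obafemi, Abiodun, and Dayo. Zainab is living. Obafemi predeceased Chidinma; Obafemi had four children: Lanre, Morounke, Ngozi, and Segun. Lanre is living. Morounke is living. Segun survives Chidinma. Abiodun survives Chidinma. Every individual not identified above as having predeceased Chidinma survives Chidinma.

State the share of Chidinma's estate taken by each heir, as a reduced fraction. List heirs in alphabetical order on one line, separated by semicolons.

Abiodun 1/16; Adaeze 1/12; Bankole 1/4; Dayo 1/16; Ebele 1/12; Folake 1/24; Gbenga 1/4; Lanre 1/64; Morounke 1/64; Ngozi 1/64; Segun 1/64; Temitope 1/24; Zainab 1/16

There is no surviving spouse, so the entire estate passes to Chidinma's descendants per stirpes.
Chukwudi left no surviving issue, so that branch lapses and is disregarded.
The estate is divided into 4 equal shares of 1/4 among Uzoma, Bankole, Yetunde, Ifeoma.
Uzoma predeceased; the 1/4 allotted to Uzoma's branch passes to Uzoma's issue by representation.
Gbenga is the sole taker at this level and receives the full 1/4.
Bankole is living and takes 1/4.
Yetunde predeceased; the 1/4 allotted to Yetunde's branch passes to Yetunde's issue by representation.
The 1/4 is divided into 3 equal shares of 1/12 among Ebele, Adaeze, Ronke.
Ebele is living and takes 1/12.
Adaeze is living and takes 1/12.
Ronke predeceased; the 1/12 allotted to Ronke's branch passes to Ronke's issue by representation.
The 1/12 is divided into 2 equal shares of 1/24 among Folake, Temitope.
Folake is living and takes 1/24.
Temitope is living and takes 1/24.
Ifeoma predeceased; the 1/4 allotted to Ifeoma's branch passes to Ifeoma's issue by representation.
The 1/4 is divided into 4 equal shares of 1/16 among Zainab, Obafemi, Abiodun, Dayo.
Zainab is living and takes 1/16.
Obafemi predeceased; the 1/16 allotted to Obafemi's branch passes to Obafemi's issue by representation.
The 1/16 is divided into 4 equal shares of 1/64 among Lanre, Morounke, Ngozi, Segun.
Lanre is living and takes 1/64.
Morounke is living and takes 1/64.
Ngozi is living and takes 1/64.
Segun is living and takes 1/64.
Abiodun is living and takes 1/16.
Dayo is living and takes 1/16.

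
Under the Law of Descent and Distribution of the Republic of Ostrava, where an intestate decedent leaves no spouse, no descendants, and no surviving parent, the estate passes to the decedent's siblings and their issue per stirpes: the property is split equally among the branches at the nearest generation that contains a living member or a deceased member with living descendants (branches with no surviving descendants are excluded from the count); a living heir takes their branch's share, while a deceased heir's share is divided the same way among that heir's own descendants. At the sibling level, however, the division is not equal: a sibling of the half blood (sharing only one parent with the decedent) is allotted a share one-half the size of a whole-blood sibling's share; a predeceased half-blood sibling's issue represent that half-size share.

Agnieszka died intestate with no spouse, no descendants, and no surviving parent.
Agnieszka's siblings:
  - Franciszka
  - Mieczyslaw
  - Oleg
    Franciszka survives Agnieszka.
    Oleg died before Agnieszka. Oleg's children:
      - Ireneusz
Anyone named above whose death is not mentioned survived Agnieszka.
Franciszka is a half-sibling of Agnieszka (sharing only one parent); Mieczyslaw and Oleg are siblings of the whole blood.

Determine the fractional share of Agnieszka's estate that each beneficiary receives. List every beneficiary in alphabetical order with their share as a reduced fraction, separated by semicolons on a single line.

Franciszka 1/5; Ireneusz 2/5; Mieczyslaw 2/5

No spouse, descendants, or parent survives, so the estate passes to Agnieszka's siblings per stirpes.
Half-blood siblings count for one-half the weight of whole-blood siblings at the initial division.
Dividing 1 in proportion to weights (total weight 5/2): Franciszka (weight 1/2) → 1/5; Mieczyslaw (weight 1) → 2/5; Oleg (weight 1) → 2/5.
Franciszka is living and takes 1/5.
Mieczyslaw is living and takes 2/5.
Oleg predeceased; the 2/5 allotted to Oleg's branch passes to Oleg's issue by representation.
Ireneusz is the sole taker at this level and receives the full 2/5.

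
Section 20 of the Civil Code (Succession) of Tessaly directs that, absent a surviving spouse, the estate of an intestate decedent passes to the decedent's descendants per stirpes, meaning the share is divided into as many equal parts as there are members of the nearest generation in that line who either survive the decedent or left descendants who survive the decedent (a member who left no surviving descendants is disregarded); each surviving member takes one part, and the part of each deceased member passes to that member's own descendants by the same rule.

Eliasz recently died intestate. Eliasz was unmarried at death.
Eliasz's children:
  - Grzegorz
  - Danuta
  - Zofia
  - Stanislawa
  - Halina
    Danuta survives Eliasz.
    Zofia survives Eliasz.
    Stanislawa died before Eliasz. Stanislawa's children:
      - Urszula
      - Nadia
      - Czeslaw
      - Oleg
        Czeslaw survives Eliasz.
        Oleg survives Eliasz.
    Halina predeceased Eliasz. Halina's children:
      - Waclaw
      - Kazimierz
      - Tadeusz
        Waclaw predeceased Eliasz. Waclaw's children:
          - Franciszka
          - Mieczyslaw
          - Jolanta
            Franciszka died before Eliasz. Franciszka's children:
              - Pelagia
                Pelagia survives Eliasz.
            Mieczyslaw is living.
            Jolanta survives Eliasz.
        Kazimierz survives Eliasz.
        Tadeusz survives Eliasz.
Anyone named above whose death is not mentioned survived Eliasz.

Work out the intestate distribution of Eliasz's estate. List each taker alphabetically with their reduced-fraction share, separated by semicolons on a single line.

There is no surviving spouse, so the entire estate passes to Eliasz's descendants per stirpes.
The estate is divided into 5 equal shares of 1/5 among Grzegorz, Danuta, Zofia, Stanislawa, Halina.
Grzegorz is living and takes 1/5.
Danuta is living and takes 1/5.
Zofia is living and takes 1/5.
Stanislawa predeceased; the 1/5 allotted to Stanislawa's branch passes to Stanislawa's issue by representation.
The 1/5 is divided into 4 equal shares of 1/20 among Urszula, Nadia, Czeslaw, Oleg.
Urszula is living and takes 1/20.
Nadia is living and takes 1/20.
Czeslaw is living and takes 1/20.
Oleg is living and takes 1/20.
Halina predeceased; the 1/5 allotted to Halina's branch passes to Halina's issue by representation.
The 1/5 is divided into 3 equal shares of 1/15 among Waclaw, Kazimierz, Tadeusz.
Waclaw predeceased; the 1/15 allotted to Waclaw's branch passes to Waclaw's issue by representation.
The 1/15 is divided into 3 equal shares of 1/45 among Franciszka, Mieczyslaw, Jolanta.
Franciszka predeceased; the 1/45 allotted to Franciszka's branch passes to Franciszka's issue by representation.
Pelagia is the sole taker at this level and receives the full 1/45.
Mieczyslaw is living and takes 1/45.
Jolanta is living and takes 1/45.
Kazimierz is living and takes 1/15.
Tadeusz is living and takes 1/15.

Czeslaw 1/20; Danuta 1/5; Grzegorz 1/5; Jolanta 1/45; Kazimierz 1/15; Mieczyslaw 1/45; Nadia 1/20; Oleg 1/20; Pelagia 1/45; Tadeusz 1/15; Urszula 1/20; Zofia 1/5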